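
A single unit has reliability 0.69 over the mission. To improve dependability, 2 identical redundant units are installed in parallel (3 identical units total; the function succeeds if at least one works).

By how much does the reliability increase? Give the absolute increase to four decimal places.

R_before = 0.69
R_after = 1 − (1 − 0.69)^3 = 0.9702
ΔR = 0.9702 − 0.69 = 0.2802

0.2802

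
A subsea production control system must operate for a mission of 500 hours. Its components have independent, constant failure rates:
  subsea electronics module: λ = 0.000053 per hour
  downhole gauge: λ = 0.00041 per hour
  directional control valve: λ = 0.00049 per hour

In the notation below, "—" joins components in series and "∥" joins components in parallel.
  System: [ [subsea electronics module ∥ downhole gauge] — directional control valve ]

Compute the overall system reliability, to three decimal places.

0.779

R(subsea electronics module) = exp(−0.000053 × 500) = 0.97385
R(downhole gauge) = exp(−0.00041 × 500) = 0.81465
R(directional control valve) = exp(−0.00049 × 500) = 0.78270
Parallel (subsea electronics module and downhole gauge): 1 − (1 − 0.97385)(1 − 0.81465) = 0.99515
Series ([0.99515] and directional control valve): 0.99515 × 0.78270 = 0.779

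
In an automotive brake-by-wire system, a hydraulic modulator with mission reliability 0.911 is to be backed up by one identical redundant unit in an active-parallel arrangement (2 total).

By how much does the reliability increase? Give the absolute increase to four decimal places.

0.0811

R_before = 0.911
R_after = 1 − (1 − 0.911)^2 = 0.9921
ΔR = 0.9921 − 0.911 = 0.0811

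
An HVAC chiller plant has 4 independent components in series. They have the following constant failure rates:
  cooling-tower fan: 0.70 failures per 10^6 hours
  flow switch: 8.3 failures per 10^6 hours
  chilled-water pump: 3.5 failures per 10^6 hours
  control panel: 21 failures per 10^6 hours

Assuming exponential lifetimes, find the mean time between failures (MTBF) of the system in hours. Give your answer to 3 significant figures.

29900

Series of exponential components: λ_sys = Σ λ_i
λ_sys = 0.00000070 + 0.0000083 + 0.0000035 + 0.000021 = 3.3500e-05 /h
MTBF = 1 / λ_sys = 29900 h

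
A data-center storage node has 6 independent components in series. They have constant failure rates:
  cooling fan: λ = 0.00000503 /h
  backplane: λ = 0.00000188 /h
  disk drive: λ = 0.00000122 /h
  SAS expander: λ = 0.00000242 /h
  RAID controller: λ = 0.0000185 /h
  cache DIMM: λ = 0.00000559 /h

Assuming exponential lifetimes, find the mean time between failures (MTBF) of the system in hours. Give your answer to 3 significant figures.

28900

Series of exponential components: λ_sys = Σ λ_i
λ_sys = 0.00000503 + 0.00000188 + 0.00000122 + 0.00000242 + 0.0000185 + 0.00000559 = 3.4640e-05 /h
MTBF = 1 / λ_sys = 28900 h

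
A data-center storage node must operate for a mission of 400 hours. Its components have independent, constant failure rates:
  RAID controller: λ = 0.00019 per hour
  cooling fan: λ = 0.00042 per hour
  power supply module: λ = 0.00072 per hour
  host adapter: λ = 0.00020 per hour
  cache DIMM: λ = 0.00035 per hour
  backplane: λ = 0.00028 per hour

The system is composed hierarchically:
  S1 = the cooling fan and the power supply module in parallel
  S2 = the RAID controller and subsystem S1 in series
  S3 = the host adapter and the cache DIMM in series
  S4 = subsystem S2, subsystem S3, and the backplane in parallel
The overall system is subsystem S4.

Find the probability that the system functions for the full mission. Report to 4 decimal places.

R(RAID controller) = exp(−0.00019 × 400) = 0.926816
R(cooling fan) = exp(−0.00042 × 400) = 0.845354
R(power supply module) = exp(−0.00072 × 400) = 0.749762
R(host adapter) = exp(−0.00020 × 400) = 0.923116
R(cache DIMM) = exp(−0.00035 × 400) = 0.869358
R(backplane) = exp(−0.00028 × 400) = 0.894044
Parallel (cooling fan and power supply module): 1 − (1 − 0.845354)(1 − 0.749762) = 0.961302
Series (RAID controller and [0.961302]): 0.926816 × 0.961302 = 0.890950
Series (host adapter and cache DIMM): 0.923116 × 0.869358 = 0.802518
Parallel ([0.890950], [0.802518], and backplane): 1 − (1 − 0.890950)(1 − 0.802518)(1 − 0.894044) = 0.9977

0.9977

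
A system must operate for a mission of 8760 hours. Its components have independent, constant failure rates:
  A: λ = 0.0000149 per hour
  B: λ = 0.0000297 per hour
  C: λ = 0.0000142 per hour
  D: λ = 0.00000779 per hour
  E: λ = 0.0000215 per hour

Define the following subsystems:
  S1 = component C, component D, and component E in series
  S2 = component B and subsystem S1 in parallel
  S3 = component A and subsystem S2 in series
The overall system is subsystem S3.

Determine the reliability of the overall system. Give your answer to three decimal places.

R(A) = exp(−0.0000149 × 8760) = 0.87764
R(B) = exp(−0.0000297 × 8760) = 0.77092
R(C) = exp(−0.0000142 × 8760) = 0.88303
R(D) = exp(−0.00000779 × 8760) = 0.93404
R(E) = exp(−0.0000215 × 8760) = 0.82833
Series (C, D, and E): 0.88303 × 0.93404 × 0.82833 = 0.68319
Parallel (B and [0.68319]): 1 − (1 − 0.77092)(1 − 0.68319) = 0.92743
Series (A and [0.92743]): 0.87764 × 0.92743 = 0.814

0.814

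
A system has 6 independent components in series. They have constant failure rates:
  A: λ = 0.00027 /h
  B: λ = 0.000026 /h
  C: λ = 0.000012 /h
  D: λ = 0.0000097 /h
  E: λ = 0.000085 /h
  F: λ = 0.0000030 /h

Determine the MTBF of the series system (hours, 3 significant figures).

2460

Series of exponential components: λ_sys = Σ λ_i
λ_sys = 0.00027 + 0.000026 + 0.000012 + 0.0000097 + 0.000085 + 0.0000030 = 4.0570e-04 /h
MTBF = 1 / λ_sys = 2460 h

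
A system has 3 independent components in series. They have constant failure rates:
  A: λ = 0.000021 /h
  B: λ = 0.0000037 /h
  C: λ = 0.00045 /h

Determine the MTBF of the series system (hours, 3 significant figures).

2110

Series of exponential components: λ_sys = Σ λ_i
λ_sys = 0.000021 + 0.0000037 + 0.00045 = 4.7470e-04 /h
MTBF = 1 / λ_sys = 2110 h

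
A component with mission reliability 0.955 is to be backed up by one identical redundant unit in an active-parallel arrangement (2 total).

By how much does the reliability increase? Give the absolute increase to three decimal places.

0.043

R_before = 0.955
R_after = 1 − (1 − 0.955)^2 = 0.998
ΔR = 0.998 − 0.955 = 0.043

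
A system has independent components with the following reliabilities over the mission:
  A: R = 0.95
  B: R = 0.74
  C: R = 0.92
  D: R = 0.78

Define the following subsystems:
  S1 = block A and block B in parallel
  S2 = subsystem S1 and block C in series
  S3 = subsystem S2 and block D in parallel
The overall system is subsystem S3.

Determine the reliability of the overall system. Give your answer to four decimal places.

Parallel (A and B): 1 − (1 − 0.950000)(1 − 0.740000) = 0.987000
Series ([0.987000] and C): 0.987000 × 0.920000 = 0.908040
Parallel ([0.908040] and D): 1 − (1 − 0.908040)(1 − 0.780000) = 0.9798

0.9798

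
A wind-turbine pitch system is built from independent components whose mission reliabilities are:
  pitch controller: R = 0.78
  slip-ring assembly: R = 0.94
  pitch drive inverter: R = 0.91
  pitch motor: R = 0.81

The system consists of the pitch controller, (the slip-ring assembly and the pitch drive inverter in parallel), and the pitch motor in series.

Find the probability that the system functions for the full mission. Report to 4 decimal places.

Parallel (slip-ring assembly and pitch drive inverter): 1 − (1 − 0.940000)(1 − 0.910000) = 0.994600
Series (pitch controller, [0.994600], and pitch motor): 0.780000 × 0.994600 × 0.810000 = 0.6284

0.6284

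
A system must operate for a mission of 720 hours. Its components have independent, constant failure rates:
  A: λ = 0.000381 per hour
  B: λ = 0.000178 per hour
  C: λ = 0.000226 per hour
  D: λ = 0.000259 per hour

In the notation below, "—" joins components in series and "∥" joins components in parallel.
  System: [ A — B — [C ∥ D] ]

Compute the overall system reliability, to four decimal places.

R(A) = exp(−0.000381 × 720) = 0.760089
R(B) = exp(−0.000178 × 720) = 0.879713
R(C) = exp(−0.000226 × 720) = 0.849829
R(D) = exp(−0.000259 × 720) = 0.829875
Parallel (C and D): 1 − (1 − 0.849829)(1 − 0.829875) = 0.974452
Series (A, B, and [0.974452]): 0.760089 × 0.879713 × 0.974452 = 0.6516

0.6516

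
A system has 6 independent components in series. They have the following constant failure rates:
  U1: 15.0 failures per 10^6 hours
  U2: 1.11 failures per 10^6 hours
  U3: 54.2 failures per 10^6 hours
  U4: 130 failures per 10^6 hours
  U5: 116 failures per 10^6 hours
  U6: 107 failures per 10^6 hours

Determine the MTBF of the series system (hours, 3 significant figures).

Series of exponential components: λ_sys = Σ λ_i
λ_sys = 0.0000150 + 0.00000111 + 0.0000542 + 0.000130 + 0.000116 + 0.000107 = 4.2331e-04 /h
MTBF = 1 / λ_sys = 2360 h

2360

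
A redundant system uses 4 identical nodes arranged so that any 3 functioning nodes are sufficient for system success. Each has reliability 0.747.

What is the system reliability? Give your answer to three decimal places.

R = Σ_{i=3}^{4} C(4,i) p^i (1−p)^{4−i} with p = 0.747
C(4,3)·0.747^3·0.253^1 = 0.42183
C(4,4)·0.747^4·0.253^0 = 0.31137
Sum = 0.733

0.733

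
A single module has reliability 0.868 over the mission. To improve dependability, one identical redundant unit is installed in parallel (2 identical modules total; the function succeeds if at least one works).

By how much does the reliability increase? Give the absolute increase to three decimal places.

0.115

R_before = 0.868
R_after = 1 − (1 − 0.868)^2 = 0.983
ΔR = 0.983 − 0.868 = 0.115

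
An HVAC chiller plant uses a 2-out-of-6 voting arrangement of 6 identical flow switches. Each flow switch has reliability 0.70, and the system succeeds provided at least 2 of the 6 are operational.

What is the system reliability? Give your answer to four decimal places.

0.9891

R = Σ_{i=2}^{6} C(6,i) p^i (1−p)^{6−i} with p = 0.70
C(6,2)·0.70^2·0.30^4 = 0.059535
C(6,3)·0.70^3·0.30^3 = 0.185220
C(6,4)·0.70^4·0.30^2 = 0.324135
C(6,5)·0.70^5·0.30^1 = 0.302526
C(6,6)·0.70^6·0.30^0 = 0.117649
Sum = 0.9891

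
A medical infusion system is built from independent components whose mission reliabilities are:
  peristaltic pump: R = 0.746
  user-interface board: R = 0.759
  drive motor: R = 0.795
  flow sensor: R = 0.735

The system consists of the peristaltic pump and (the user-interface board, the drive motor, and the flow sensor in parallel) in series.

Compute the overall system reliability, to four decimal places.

Parallel (user-interface board, drive motor, and flow sensor): 1 − (1 − 0.759000)(1 − 0.795000)(1 − 0.735000) = 0.986908
Series (peristaltic pump and [0.986908]): 0.746000 × 0.986908 = 0.7362

0.7362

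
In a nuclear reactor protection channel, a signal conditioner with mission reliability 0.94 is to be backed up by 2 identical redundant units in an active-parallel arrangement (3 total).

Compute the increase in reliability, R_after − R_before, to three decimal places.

R_before = 0.94
R_after = 1 − (1 − 0.94)^3 = 1.000
ΔR = 1.000 − 0.94 = 0.060

0.060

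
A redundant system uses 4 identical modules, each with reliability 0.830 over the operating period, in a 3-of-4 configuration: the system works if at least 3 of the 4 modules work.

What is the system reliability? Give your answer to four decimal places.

0.8634

R = Σ_{i=3}^{4} C(4,i) p^i (1−p)^{4−i} with p = 0.830
C(4,3)·0.830^3·0.170^1 = 0.388815
C(4,4)·0.830^4·0.170^0 = 0.474583
Sum = 0.8634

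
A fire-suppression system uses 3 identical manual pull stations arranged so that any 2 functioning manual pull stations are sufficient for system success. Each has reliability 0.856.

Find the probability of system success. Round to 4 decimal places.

0.9438

R = Σ_{i=2}^{3} C(3,i) p^i (1−p)^{3−i} with p = 0.856
C(3,2)·0.856^2·0.144^1 = 0.316542
C(3,3)·0.856^3·0.144^0 = 0.627222
Sum = 0.9438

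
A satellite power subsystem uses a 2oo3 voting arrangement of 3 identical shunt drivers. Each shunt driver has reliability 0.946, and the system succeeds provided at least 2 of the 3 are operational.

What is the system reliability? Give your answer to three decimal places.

0.992

R = Σ_{i=2}^{3} C(3,i) p^i (1−p)^{3−i} with p = 0.946
C(3,2)·0.946^2·0.054^1 = 0.14498
C(3,3)·0.946^3·0.054^0 = 0.84659
Sum = 0.992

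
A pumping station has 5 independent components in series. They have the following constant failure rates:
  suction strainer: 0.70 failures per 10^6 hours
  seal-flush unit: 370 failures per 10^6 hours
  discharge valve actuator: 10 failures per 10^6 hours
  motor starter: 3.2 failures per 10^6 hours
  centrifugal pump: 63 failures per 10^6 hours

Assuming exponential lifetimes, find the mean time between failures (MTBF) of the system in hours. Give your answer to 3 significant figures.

2240

Series of exponential components: λ_sys = Σ λ_i
λ_sys = 0.00000070 + 0.00037 + 0.000010 + 0.0000032 + 0.000063 = 4.4690e-04 /h
MTBF = 1 / λ_sys = 2240 h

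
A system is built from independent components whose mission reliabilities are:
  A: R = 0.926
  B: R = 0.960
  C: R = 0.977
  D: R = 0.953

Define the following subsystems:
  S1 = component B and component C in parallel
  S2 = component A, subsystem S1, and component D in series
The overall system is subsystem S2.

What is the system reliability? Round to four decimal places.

Parallel (B and C): 1 − (1 − 0.960000)(1 − 0.977000) = 0.999080
Series (A, [0.999080], and D): 0.926000 × 0.999080 × 0.953000 = 0.8817

0.8817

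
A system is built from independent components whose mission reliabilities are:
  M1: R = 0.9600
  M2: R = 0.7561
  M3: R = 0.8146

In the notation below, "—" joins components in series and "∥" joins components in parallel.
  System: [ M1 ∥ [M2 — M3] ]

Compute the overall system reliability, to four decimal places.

0.9846

Series (M2 and M3): 0.756100 × 0.814600 = 0.615919
Parallel (M1 and [0.615919]): 1 − (1 − 0.960000)(1 − 0.615919) = 0.9846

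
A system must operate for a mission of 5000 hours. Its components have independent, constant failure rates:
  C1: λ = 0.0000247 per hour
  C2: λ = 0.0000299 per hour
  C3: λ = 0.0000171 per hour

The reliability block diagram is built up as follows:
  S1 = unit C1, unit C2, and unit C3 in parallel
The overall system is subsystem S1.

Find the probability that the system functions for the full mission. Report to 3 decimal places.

0.999

R(C1) = exp(−0.0000247 × 5000) = 0.88382
R(C2) = exp(−0.0000299 × 5000) = 0.86114
R(C3) = exp(−0.0000171 × 5000) = 0.91805
Parallel (C1, C2, and C3): 1 − (1 − 0.88382)(1 − 0.86114)(1 − 0.91805) = 0.999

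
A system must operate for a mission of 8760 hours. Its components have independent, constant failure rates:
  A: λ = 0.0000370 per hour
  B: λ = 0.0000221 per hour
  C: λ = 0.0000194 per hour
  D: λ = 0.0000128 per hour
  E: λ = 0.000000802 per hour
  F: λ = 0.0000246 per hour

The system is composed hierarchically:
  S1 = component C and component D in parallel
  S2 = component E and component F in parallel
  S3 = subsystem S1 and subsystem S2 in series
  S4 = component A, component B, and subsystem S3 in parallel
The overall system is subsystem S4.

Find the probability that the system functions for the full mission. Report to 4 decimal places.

0.9991

R(A) = exp(−0.0000370 × 8760) = 0.723163
R(B) = exp(−0.0000221 × 8760) = 0.823991
R(C) = exp(−0.0000194 × 8760) = 0.843712
R(D) = exp(−0.0000128 × 8760) = 0.893930
R(E) = exp(−0.000000802 × 8760) = 0.992999
R(F) = exp(−0.0000246 × 8760) = 0.806141
Parallel (C and D): 1 − (1 − 0.843712)(1 − 0.893930) = 0.983423
Parallel (E and F): 1 − (1 − 0.992999)(1 − 0.806141) = 0.998643
Series ([0.983423] and [0.998643]): 0.983423 × 0.998643 = 0.982088
Parallel (A, B, and [0.982088]): 1 − (1 − 0.723163)(1 − 0.823991)(1 − 0.982088) = 0.9991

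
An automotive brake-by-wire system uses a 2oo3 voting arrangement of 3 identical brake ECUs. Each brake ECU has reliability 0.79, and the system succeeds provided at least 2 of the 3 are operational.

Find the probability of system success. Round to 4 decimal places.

0.8862

R = Σ_{i=2}^{3} C(3,i) p^i (1−p)^{3−i} with p = 0.79
C(3,2)·0.79^2·0.21^1 = 0.393183
C(3,3)·0.79^3·0.21^0 = 0.493039
Sum = 0.8862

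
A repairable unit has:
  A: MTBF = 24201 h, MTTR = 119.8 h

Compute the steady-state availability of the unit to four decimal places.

0.9951

A(A) = MTBF/(MTBF+MTTR) = 24201/(24201+119.8) = 0.9951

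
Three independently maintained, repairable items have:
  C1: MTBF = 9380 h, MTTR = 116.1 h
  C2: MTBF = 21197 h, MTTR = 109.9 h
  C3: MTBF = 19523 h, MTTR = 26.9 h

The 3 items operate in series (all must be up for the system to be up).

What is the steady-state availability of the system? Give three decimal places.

0.981

A(C1) = MTBF/(MTBF+MTTR) = 9380/(9380+116.1) = 0.987774
A(C2) = MTBF/(MTBF+MTTR) = 21197/(21197+109.9) = 0.994842
A(C3) = MTBF/(MTBF+MTTR) = 19523/(19523+26.9) = 0.998624
Series availability: 0.987774 × 0.994842 × 0.998624 = 0.981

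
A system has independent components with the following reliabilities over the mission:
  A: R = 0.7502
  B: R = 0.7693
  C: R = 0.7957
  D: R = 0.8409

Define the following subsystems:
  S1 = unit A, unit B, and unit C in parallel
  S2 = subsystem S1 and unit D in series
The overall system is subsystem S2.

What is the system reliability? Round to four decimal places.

0.8310

Parallel (A, B, and C): 1 − (1 − 0.750200)(1 − 0.769300)(1 − 0.795700) = 0.988226
Series ([0.988226] and D): 0.988226 × 0.840900 = 0.8310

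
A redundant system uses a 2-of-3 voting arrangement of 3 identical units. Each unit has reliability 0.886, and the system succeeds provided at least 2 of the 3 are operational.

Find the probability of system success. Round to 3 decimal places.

R = Σ_{i=2}^{3} C(3,i) p^i (1−p)^{3−i} with p = 0.886
C(3,2)·0.886^2·0.114^1 = 0.26847
C(3,3)·0.886^3·0.114^0 = 0.69551
Sum = 0.964

0.964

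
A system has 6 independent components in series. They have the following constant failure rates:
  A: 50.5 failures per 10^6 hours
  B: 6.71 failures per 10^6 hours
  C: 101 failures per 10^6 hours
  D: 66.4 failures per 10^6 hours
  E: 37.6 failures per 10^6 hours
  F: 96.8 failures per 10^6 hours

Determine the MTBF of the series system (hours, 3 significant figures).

Series of exponential components: λ_sys = Σ λ_i
λ_sys = 0.0000505 + 0.00000671 + 0.000101 + 0.0000664 + 0.0000376 + 0.0000968 = 3.5901e-04 /h
MTBF = 1 / λ_sys = 2790 h

2790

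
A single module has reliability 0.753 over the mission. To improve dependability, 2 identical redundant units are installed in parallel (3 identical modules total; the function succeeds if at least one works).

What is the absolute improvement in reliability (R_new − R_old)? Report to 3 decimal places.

R_before = 0.753
R_after = 1 − (1 − 0.753)^3 = 0.985
ΔR = 0.985 − 0.753 = 0.232

0.232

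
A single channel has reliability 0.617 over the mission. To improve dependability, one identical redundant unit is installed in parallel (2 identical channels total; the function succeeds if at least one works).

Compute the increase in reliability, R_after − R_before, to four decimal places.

0.2363

R_before = 0.617
R_after = 1 − (1 − 0.617)^2 = 0.8533
ΔR = 0.8533 − 0.617 = 0.2363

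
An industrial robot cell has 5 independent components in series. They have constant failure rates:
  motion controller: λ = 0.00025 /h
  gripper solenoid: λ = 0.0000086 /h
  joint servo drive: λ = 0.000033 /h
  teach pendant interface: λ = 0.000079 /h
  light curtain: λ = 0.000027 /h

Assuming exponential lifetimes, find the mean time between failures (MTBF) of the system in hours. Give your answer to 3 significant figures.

2520

Series of exponential components: λ_sys = Σ λ_i
λ_sys = 0.00025 + 0.0000086 + 0.000033 + 0.000079 + 0.000027 = 3.9760e-04 /h
MTBF = 1 / λ_sys = 2520 h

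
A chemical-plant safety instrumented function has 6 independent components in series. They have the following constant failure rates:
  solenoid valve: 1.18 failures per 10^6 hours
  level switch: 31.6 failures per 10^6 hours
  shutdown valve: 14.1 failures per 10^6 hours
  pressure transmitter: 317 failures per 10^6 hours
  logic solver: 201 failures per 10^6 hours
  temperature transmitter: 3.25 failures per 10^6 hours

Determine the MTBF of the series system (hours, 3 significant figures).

1760

Series of exponential components: λ_sys = Σ λ_i
λ_sys = 0.00000118 + 0.0000316 + 0.0000141 + 0.000317 + 0.000201 + 0.00000325 = 5.6813e-04 /h
MTBF = 1 / λ_sys = 1760 h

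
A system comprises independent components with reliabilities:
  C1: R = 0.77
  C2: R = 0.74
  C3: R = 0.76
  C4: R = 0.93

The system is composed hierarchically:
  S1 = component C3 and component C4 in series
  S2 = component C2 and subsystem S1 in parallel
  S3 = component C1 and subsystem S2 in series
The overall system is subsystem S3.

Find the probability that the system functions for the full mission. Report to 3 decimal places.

0.711

Series (C3 and C4): 0.76000 × 0.93000 = 0.70680
Parallel (C2 and [0.70680]): 1 − (1 − 0.74000)(1 − 0.70680) = 0.92377
Series (C1 and [0.92377]): 0.77000 × 0.92377 = 0.711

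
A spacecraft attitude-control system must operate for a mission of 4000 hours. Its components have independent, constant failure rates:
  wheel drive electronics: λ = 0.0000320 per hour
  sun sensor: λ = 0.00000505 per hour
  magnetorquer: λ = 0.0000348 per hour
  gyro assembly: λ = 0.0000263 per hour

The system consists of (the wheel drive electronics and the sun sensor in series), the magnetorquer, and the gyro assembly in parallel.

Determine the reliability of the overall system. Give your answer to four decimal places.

R(wheel drive electronics) = exp(−0.0000320 × 4000) = 0.879853
R(sun sensor) = exp(−0.00000505 × 4000) = 0.980003
R(magnetorquer) = exp(−0.0000348 × 4000) = 0.870054
R(gyro assembly) = exp(−0.0000263 × 4000) = 0.900144
Series (wheel drive electronics and sun sensor): 0.879853 × 0.980003 = 0.862259
Parallel ([0.862259], magnetorquer, and gyro assembly): 1 − (1 − 0.862259)(1 − 0.870054)(1 − 0.900144) = 0.9982

0.9982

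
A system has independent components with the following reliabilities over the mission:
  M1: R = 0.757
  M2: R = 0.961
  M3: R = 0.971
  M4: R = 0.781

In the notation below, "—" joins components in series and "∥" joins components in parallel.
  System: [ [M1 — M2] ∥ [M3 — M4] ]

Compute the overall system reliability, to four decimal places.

Series (M1 and M2): 0.757000 × 0.961000 = 0.727477
Series (M3 and M4): 0.971000 × 0.781000 = 0.758351
Parallel ([0.727477] and [0.758351]): 1 − (1 − 0.727477)(1 − 0.758351) = 0.9341

0.9341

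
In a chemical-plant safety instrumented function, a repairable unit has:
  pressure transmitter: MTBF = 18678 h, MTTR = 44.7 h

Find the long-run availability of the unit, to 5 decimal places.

A(pressure transmitter) = MTBF/(MTBF+MTTR) = 18678/(18678+44.7) = 0.99761

0.99761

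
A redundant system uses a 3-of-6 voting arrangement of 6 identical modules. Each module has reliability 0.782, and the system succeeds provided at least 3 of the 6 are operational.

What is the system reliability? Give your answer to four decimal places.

0.9769

R = Σ_{i=3}^{6} C(6,i) p^i (1−p)^{6−i} with p = 0.782
C(6,3)·0.782^3·0.218^3 = 0.099088
C(6,4)·0.782^4·0.218^2 = 0.266582
C(6,5)·0.782^5·0.218^1 = 0.382509
C(6,6)·0.782^6·0.218^0 = 0.228686
Sum = 0.9769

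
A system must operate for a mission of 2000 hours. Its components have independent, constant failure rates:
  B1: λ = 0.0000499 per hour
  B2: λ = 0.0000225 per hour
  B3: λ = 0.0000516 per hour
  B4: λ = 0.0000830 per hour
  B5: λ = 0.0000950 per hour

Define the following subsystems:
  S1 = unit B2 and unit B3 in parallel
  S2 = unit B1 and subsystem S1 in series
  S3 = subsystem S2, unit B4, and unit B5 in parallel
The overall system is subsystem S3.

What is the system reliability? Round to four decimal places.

0.9974

R(B1) = exp(−0.0000499 × 2000) = 0.905018
R(B2) = exp(−0.0000225 × 2000) = 0.955997
R(B3) = exp(−0.0000516 × 2000) = 0.901947
R(B4) = exp(−0.0000830 × 2000) = 0.847046
R(B5) = exp(−0.0000950 × 2000) = 0.826959
Parallel (B2 and B3): 1 − (1 − 0.955997)(1 − 0.901947) = 0.995685
Series (B1 and [0.995685]): 0.905018 × 0.995685 = 0.901113
Parallel ([0.901113], B4, and B5): 1 − (1 − 0.901113)(1 − 0.847046)(1 − 0.826959) = 0.9974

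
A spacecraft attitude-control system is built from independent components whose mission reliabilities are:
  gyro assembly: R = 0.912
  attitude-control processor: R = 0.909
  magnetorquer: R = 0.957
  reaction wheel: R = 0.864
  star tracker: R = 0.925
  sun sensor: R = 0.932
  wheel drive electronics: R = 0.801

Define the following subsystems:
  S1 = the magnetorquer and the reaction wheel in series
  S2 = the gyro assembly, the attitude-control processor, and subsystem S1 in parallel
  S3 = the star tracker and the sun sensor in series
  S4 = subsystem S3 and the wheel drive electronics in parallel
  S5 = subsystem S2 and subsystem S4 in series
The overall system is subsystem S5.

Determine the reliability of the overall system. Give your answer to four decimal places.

0.9712

Series (magnetorquer and reaction wheel): 0.957000 × 0.864000 = 0.826848
Parallel (gyro assembly, attitude-control processor, and [0.826848]): 1 − (1 − 0.912000)(1 − 0.909000)(1 − 0.826848) = 0.998613
Series (star tracker and sun sensor): 0.925000 × 0.932000 = 0.862100
Parallel ([0.862100] and wheel drive electronics): 1 − (1 − 0.862100)(1 − 0.801000) = 0.972558
Series ([0.998613] and [0.972558]): 0.998613 × 0.972558 = 0.9712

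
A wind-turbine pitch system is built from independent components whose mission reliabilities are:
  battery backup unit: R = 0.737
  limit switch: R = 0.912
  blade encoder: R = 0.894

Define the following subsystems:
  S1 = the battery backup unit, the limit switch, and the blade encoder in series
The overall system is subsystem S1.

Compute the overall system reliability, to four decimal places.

Series (battery backup unit, limit switch, and blade encoder): 0.737000 × 0.912000 × 0.894000 = 0.6009

0.6009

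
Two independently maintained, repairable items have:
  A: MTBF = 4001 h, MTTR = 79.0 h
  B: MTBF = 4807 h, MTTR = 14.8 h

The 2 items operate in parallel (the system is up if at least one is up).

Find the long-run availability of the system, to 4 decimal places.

0.9999

A(A) = MTBF/(MTBF+MTTR) = 4001/(4001+79.0) = 0.980637
A(B) = MTBF/(MTBF+MTTR) = 4807/(4807+14.8) = 0.996931
Parallel availability: 1 − (1 − 0.980637)(1 − 0.996931) = 0.9999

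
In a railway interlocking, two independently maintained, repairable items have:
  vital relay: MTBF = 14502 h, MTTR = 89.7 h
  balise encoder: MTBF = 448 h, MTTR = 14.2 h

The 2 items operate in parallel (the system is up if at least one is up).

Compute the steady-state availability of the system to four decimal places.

0.9998

A(vital relay) = MTBF/(MTBF+MTTR) = 14502/(14502+89.7) = 0.993853
A(balise encoder) = MTBF/(MTBF+MTTR) = 448/(448+14.2) = 0.969277
Parallel availability: 1 − (1 − 0.993853)(1 − 0.969277) = 0.9998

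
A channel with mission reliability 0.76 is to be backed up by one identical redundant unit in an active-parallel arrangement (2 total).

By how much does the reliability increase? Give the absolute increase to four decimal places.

R_before = 0.76
R_after = 1 − (1 − 0.76)^2 = 0.9424
ΔR = 0.9424 − 0.76 = 0.1824

0.1824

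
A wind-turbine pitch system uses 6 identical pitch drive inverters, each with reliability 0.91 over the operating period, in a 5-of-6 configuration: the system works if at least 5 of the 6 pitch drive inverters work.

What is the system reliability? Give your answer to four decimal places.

0.9048

R = Σ_{i=5}^{6} C(6,i) p^i (1−p)^{6−i} with p = 0.91
C(6,5)·0.91^5·0.09^1 = 0.336977
C(6,6)·0.91^6·0.09^0 = 0.567869
Sum = 0.9048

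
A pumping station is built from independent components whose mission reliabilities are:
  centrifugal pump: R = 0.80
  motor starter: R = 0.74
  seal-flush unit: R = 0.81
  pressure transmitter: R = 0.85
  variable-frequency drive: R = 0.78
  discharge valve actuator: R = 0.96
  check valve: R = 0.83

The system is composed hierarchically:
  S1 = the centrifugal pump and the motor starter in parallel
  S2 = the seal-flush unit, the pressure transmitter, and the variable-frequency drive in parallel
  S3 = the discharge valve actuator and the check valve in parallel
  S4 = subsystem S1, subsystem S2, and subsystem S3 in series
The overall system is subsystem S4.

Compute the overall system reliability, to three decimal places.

Parallel (centrifugal pump and motor starter): 1 − (1 − 0.80000)(1 − 0.74000) = 0.94800
Parallel (seal-flush unit, pressure transmitter, and variable-frequency drive): 1 − (1 − 0.81000)(1 − 0.85000)(1 − 0.78000) = 0.99373
Parallel (discharge valve actuator and check valve): 1 − (1 − 0.96000)(1 − 0.83000) = 0.99320
Series ([0.94800], [0.99373], and [0.99320]): 0.94800 × 0.99373 × 0.99320 = 0.936

0.936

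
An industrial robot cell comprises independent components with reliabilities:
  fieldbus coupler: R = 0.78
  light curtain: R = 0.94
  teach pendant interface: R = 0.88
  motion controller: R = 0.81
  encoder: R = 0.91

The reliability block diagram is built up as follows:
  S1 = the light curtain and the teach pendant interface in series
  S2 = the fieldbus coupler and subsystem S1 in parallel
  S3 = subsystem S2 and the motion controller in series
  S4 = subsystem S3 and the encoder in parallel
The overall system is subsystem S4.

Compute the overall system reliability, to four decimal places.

0.9801

Series (light curtain and teach pendant interface): 0.940000 × 0.880000 = 0.827200
Parallel (fieldbus coupler and [0.827200]): 1 − (1 − 0.780000)(1 − 0.827200) = 0.961984
Series ([0.961984] and motion controller): 0.961984 × 0.810000 = 0.779207
Parallel ([0.779207] and encoder): 1 − (1 − 0.779207)(1 − 0.910000) = 0.9801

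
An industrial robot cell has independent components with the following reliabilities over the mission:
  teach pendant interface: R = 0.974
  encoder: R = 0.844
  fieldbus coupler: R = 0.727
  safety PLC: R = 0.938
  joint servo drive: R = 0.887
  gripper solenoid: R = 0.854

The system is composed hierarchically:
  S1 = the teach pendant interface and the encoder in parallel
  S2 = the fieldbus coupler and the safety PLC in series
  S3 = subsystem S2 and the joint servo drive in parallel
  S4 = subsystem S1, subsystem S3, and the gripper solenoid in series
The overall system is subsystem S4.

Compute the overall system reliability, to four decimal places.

Parallel (teach pendant interface and encoder): 1 − (1 − 0.974000)(1 − 0.844000) = 0.995944
Series (fieldbus coupler and safety PLC): 0.727000 × 0.938000 = 0.681926
Parallel ([0.681926] and joint servo drive): 1 − (1 − 0.681926)(1 − 0.887000) = 0.964058
Series ([0.995944], [0.964058], and gripper solenoid): 0.995944 × 0.964058 × 0.854000 = 0.8200

0.8200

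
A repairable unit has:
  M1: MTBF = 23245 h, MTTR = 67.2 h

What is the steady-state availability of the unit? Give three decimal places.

0.997

A(M1) = MTBF/(MTBF+MTTR) = 23245/(23245+67.2) = 0.997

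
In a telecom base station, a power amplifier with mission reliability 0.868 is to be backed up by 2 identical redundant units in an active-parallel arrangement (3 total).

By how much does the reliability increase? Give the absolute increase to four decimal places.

R_before = 0.868
R_after = 1 − (1 − 0.868)^3 = 0.9977
ΔR = 0.9977 − 0.868 = 0.1297

0.1297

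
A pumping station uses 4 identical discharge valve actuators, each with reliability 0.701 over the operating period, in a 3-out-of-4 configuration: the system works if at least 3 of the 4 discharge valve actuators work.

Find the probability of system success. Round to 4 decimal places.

R = Σ_{i=3}^{4} C(4,i) p^i (1−p)^{4−i} with p = 0.701
C(4,3)·0.701^3·0.299^1 = 0.411989
C(4,4)·0.701^4·0.299^0 = 0.241475
Sum = 0.6535

0.6535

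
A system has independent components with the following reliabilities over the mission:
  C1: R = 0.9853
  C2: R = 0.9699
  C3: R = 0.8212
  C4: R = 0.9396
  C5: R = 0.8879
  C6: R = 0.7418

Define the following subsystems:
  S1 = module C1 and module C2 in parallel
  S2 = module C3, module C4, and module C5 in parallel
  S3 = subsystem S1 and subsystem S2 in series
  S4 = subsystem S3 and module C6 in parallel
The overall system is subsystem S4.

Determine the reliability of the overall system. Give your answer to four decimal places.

Parallel (C1 and C2): 1 − (1 − 0.985300)(1 − 0.969900) = 0.999558
Parallel (C3, C4, and C5): 1 − (1 − 0.821200)(1 − 0.939600)(1 − 0.887900) = 0.998789
Series ([0.999558] and [0.998789]): 0.999558 × 0.998789 = 0.998348
Parallel ([0.998348] and C6): 1 − (1 − 0.998348)(1 − 0.741800) = 0.9996

0.9996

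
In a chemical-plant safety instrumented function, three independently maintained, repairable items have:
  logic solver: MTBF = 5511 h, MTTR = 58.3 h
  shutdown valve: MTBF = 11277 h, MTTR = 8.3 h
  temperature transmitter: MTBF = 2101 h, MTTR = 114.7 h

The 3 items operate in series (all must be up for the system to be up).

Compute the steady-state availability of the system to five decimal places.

0.93762

A(logic solver) = MTBF/(MTBF+MTTR) = 5511/(5511+58.3) = 0.989532
A(shutdown valve) = MTBF/(MTBF+MTTR) = 11277/(11277+8.3) = 0.999265
A(temperature transmitter) = MTBF/(MTBF+MTTR) = 2101/(2101+114.7) = 0.948233
Series availability: 0.989532 × 0.999265 × 0.948233 = 0.93762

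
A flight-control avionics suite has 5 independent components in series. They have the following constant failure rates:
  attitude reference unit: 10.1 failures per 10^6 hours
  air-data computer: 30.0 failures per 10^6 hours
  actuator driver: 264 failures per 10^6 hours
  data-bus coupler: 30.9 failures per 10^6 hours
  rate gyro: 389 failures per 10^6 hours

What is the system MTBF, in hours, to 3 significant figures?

Series of exponential components: λ_sys = Σ λ_i
λ_sys = 0.0000101 + 0.0000300 + 0.000264 + 0.0000309 + 0.000389 = 7.2400e-04 /h
MTBF = 1 / λ_sys = 1380 h

1380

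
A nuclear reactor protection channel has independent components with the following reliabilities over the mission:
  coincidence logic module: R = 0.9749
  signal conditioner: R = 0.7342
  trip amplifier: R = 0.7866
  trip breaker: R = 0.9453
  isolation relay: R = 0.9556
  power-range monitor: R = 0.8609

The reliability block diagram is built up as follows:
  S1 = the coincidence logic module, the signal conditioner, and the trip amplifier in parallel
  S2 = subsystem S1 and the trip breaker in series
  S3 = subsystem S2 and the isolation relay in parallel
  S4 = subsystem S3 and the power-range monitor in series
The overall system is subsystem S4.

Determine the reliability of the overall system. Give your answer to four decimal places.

Parallel (coincidence logic module, signal conditioner, and trip amplifier): 1 − (1 − 0.974900)(1 − 0.734200)(1 − 0.786600) = 0.998576
Series ([0.998576] and trip breaker): 0.998576 × 0.945300 = 0.943954
Parallel ([0.943954] and isolation relay): 1 − (1 − 0.943954)(1 − 0.955600) = 0.997512
Series ([0.997512] and power-range monitor): 0.997512 × 0.860900 = 0.8588

0.8588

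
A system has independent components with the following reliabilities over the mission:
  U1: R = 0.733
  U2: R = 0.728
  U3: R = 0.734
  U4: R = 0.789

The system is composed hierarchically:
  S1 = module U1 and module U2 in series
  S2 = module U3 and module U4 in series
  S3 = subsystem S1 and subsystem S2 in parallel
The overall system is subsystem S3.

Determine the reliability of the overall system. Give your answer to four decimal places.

Series (U1 and U2): 0.733000 × 0.728000 = 0.533624
Series (U3 and U4): 0.734000 × 0.789000 = 0.579126
Parallel ([0.533624] and [0.579126]): 1 − (1 − 0.533624)(1 − 0.579126) = 0.8037

0.8037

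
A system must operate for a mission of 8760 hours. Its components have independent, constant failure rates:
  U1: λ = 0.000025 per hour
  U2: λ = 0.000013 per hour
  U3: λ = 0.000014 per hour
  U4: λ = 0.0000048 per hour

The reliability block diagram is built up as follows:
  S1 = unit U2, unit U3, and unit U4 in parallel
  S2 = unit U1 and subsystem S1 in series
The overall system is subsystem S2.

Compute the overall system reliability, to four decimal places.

R(U1) = exp(−0.000025 × 8760) = 0.803322
R(U2) = exp(−0.000013 × 8760) = 0.892365
R(U3) = exp(−0.000014 × 8760) = 0.884582
R(U4) = exp(−0.0000048 × 8760) = 0.958824
Parallel (U2, U3, and U4): 1 − (1 − 0.892365)(1 − 0.884582)(1 − 0.958824) = 0.999488
Series (U1 and [0.999488]): 0.803322 × 0.999488 = 0.8029

0.8029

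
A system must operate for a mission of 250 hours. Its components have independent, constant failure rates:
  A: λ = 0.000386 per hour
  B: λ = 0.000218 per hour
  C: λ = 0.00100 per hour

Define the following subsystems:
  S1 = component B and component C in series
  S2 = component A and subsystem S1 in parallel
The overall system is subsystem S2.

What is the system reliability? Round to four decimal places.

R(A) = exp(−0.000386 × 250) = 0.908010
R(B) = exp(−0.000218 × 250) = 0.946959
R(C) = exp(−0.00100 × 250) = 0.778801
Series (B and C): 0.946959 × 0.778801 = 0.737493
Parallel (A and [0.737493]): 1 − (1 − 0.908010)(1 − 0.737493) = 0.9759

0.9759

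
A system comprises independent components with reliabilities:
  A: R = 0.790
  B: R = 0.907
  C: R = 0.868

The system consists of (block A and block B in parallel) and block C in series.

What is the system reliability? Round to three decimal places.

Parallel (A and B): 1 − (1 − 0.79000)(1 − 0.90700) = 0.98047
Series ([0.98047] and C): 0.98047 × 0.86800 = 0.851

0.851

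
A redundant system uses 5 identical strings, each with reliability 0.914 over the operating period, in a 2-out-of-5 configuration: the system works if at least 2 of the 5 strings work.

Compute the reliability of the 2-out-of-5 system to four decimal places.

0.9997

R = Σ_{i=2}^{5} C(5,i) p^i (1−p)^{5−i} with p = 0.914
C(5,2)·0.914^2·0.086^3 = 0.005314
C(5,3)·0.914^3·0.086^2 = 0.056472
C(5,4)·0.914^4·0.086^1 = 0.300091
C(5,5)·0.914^5·0.086^0 = 0.637868
Sum = 0.9997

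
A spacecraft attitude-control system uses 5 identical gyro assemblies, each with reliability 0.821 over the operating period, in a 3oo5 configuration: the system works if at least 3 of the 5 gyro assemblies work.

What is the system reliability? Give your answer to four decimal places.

R = Σ_{i=3}^{5} C(5,i) p^i (1−p)^{5−i} with p = 0.821
C(5,3)·0.821^3·0.179^2 = 0.177311
C(5,4)·0.821^4·0.179^1 = 0.406626
C(5,5)·0.821^5·0.179^0 = 0.373006
Sum = 0.9569

0.9569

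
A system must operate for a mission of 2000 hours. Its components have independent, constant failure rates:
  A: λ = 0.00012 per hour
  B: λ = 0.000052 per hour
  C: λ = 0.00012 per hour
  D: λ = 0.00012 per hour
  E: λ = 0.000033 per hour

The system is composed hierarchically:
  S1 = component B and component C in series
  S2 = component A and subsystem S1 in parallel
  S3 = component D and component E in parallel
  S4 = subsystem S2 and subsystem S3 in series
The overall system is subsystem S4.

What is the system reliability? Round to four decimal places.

R(A) = exp(−0.00012 × 2000) = 0.786628
R(B) = exp(−0.000052 × 2000) = 0.901225
R(C) = exp(−0.00012 × 2000) = 0.786628
R(D) = exp(−0.00012 × 2000) = 0.786628
R(E) = exp(−0.000033 × 2000) = 0.936131
Series (B and C): 0.901225 × 0.786628 = 0.708929
Parallel (A and [0.708929]): 1 − (1 − 0.786628)(1 − 0.708929) = 0.937894
Parallel (D and E): 1 − (1 − 0.786628)(1 − 0.936131) = 0.986372
Series ([0.937894] and [0.986372]): 0.937894 × 0.986372 = 0.9251

0.9251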